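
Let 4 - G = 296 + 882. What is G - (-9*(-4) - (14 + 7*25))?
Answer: -1021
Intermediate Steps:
G = -1174 (G = 4 - (296 + 882) = 4 - 1*1178 = 4 - 1178 = -1174)
G - (-9*(-4) - (14 + 7*25)) = -1174 - (-9*(-4) - (14 + 7*25)) = -1174 - (36 - (14 + 175)) = -1174 - (36 - 1*189) = -1174 - (36 - 189) = -1174 - 1*(-153) = -1174 + 153 = -1021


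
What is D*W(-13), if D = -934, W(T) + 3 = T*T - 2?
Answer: -153176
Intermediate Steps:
W(T) = -5 + T**2 (W(T) = -3 + (T*T - 2) = -3 + (T**2 - 2) = -3 + (-2 + T**2) = -5 + T**2)
D*W(-13) = -934*(-5 + (-13)**2) = -934*(-5 + 169) = -934*164 = -153176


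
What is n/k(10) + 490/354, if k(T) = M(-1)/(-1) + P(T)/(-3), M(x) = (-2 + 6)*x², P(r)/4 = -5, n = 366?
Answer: 98153/708 ≈ 138.63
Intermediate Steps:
P(r) = -20 (P(r) = 4*(-5) = -20)
M(x) = 4*x²
k(T) = 8/3 (k(T) = (4*(-1)²)/(-1) - 20/(-3) = (4*1)*(-1) - 20*(-⅓) = 4*(-1) + 20/3 = -4 + 20/3 = 8/3)
n/k(10) + 490/354 = 366/(8/3) + 490/354 = 366*(3/8) + 490*(1/354) = 549/4 + 245/177 = 98153/708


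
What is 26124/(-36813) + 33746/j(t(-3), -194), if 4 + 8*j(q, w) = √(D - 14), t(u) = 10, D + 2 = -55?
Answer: -1893123844/152511 - 269968*I*√71/87 ≈ -12413.0 - 26147.0*I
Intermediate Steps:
D = -57 (D = -2 - 55 = -57)
j(q, w) = -½ + I*√71/8 (j(q, w) = -½ + √(-57 - 14)/8 = -½ + √(-71)/8 = -½ + (I*√71)/8 = -½ + I*√71/8)
26124/(-36813) + 33746/j(t(-3), -194) = 26124/(-36813) + 33746/(-½ + I*√71/8) = 26124*(-1/36813) + 33746/(-½ + I*√71/8) = -1244/1753 + 33746/(-½ + I*√71/8)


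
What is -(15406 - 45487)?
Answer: 30081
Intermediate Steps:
-(15406 - 45487) = -1*(-30081) = 30081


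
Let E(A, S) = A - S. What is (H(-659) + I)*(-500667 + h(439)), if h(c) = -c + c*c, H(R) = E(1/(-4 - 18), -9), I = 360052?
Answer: -222074794935/2 ≈ -1.1104e+11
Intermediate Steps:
H(R) = 197/22 (H(R) = 1/(-4 - 18) - 1*(-9) = 1/(-22) + 9 = -1/22 + 9 = 197/22)
h(c) = c² - c (h(c) = -c + c² = c² - c)
(H(-659) + I)*(-500667 + h(439)) = (197/22 + 360052)*(-500667 + 439*(-1 + 439)) = 7921341*(-500667 + 439*438)/22 = 7921341*(-500667 + 192282)/22 = (7921341/22)*(-308385) = -222074794935/2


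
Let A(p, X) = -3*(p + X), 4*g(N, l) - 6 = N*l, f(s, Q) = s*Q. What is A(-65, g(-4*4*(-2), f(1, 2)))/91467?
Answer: 95/60978 ≈ 0.0015579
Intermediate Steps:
f(s, Q) = Q*s
g(N, l) = 3/2 + N*l/4 (g(N, l) = 3/2 + (N*l)/4 = 3/2 + N*l/4)
A(p, X) = -3*X - 3*p (A(p, X) = -3*(X + p) = -3*X - 3*p)
A(-65, g(-4*4*(-2), f(1, 2)))/91467 = (-3*(3/2 + (-4*4*(-2))*(2*1)/4) - 3*(-65))/91467 = (-3*(3/2 + (1/4)*(-16*(-2))*2) + 195)*(1/91467) = (-3*(3/2 + (1/4)*32*2) + 195)*(1/91467) = (-3*(3/2 + 16) + 195)*(1/91467) = (-3*35/2 + 195)*(1/91467) = (-105/2 + 195)*(1/91467) = (285/2)*(1/91467) = 95/60978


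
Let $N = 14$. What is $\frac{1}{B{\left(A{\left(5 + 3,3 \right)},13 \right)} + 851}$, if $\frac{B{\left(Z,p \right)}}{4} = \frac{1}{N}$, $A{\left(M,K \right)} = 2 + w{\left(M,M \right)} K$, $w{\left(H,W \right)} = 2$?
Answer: $\frac{7}{5959} \approx 0.0011747$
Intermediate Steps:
$A{\left(M,K \right)} = 2 + 2 K$
$B{\left(Z,p \right)} = \frac{2}{7}$ ($B{\left(Z,p \right)} = \frac{4}{14} = 4 \cdot \frac{1}{14} = \frac{2}{7}$)
$\frac{1}{B{\left(A{\left(5 + 3,3 \right)},13 \right)} + 851} = \frac{1}{\frac{2}{7} + 851} = \frac{1}{\frac{5959}{7}} = \frac{7}{5959}$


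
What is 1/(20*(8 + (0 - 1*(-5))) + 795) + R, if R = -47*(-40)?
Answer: 1983401/1055 ≈ 1880.0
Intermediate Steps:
R = 1880
1/(20*(8 + (0 - 1*(-5))) + 795) + R = 1/(20*(8 + (0 - 1*(-5))) + 795) + 1880 = 1/(20*(8 + (0 + 5)) + 795) + 1880 = 1/(20*(8 + 5) + 795) + 1880 = 1/(20*13 + 795) + 1880 = 1/(260 + 795) + 1880 = 1/1055 + 1880 = 1983401/1055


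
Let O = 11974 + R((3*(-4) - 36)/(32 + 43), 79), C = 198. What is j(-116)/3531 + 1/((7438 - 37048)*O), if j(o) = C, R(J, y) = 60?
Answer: 2137960333/38126961180 ≈ 0.056075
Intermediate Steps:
j(o) = 198
O = 12034 (O = 11974 + 60 = 12034)
j(-116)/3531 + 1/((7438 - 37048)*O) = 198/3531 + 1/((7438 - 37048)*12034) = 198*(1/3531) + (1/12034)/(-29610) = 6/107 - 1/29610*1/12034 = 6/107 - 1/356326740 = 2137960333/38126961180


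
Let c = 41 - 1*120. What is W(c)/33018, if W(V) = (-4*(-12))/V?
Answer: -8/434737 ≈ -1.8402e-5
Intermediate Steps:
c = -79 (c = 41 - 120 = -79)
W(V) = 48/V
W(c)/33018 = (48/(-79))/33018 = (48*(-1/79))*(1/33018) = -48/79*1/33018 = -8/434737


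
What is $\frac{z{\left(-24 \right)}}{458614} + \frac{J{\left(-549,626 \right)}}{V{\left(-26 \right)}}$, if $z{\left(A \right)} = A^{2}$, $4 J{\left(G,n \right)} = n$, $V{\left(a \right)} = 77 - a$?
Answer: $\frac{71832419}{47237242} \approx 1.5207$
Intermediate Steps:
$J{\left(G,n \right)} = \frac{n}{4}$
$\frac{z{\left(-24 \right)}}{458614} + \frac{J{\left(-549,626 \right)}}{V{\left(-26 \right)}} = \frac{\left(-24\right)^{2}}{458614} + \frac{\frac{1}{4} \cdot 626}{77 - -26} = 576 \cdot \frac{1}{458614} + \frac{313}{2 \left(77 + 26\right)} = \frac{288}{229307} + \frac{313}{2 \cdot 103} = \frac{288}{229307} + \frac{313}{2} \cdot \frac{1}{103} = \frac{288}{229307} + \frac{313}{206} = \frac{71832419}{47237242}$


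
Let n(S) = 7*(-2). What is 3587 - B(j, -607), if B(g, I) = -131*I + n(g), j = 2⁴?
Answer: -75916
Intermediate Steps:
n(S) = -14
j = 16
B(g, I) = -14 - 131*I (B(g, I) = -131*I - 14 = -14 - 131*I)
3587 - B(j, -607) = 3587 - (-14 - 131*(-607)) = 3587 - (-14 + 79517) = 3587 - 1*79503 = 3587 - 79503 = -75916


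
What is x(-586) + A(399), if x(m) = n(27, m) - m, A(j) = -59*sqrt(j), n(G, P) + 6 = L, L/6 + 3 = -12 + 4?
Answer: 514 - 59*sqrt(399) ≈ -664.52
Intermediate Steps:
L = -66 (L = -18 + 6*(-12 + 4) = -18 + 6*(-8) = -18 - 48 = -66)
n(G, P) = -72 (n(G, P) = -6 - 66 = -72)
x(m) = -72 - m
x(-586) + A(399) = (-72 - 1*(-586)) - 59*sqrt(399) = (-72 + 586) - 59*sqrt(399) = 514 - 59*sqrt(399)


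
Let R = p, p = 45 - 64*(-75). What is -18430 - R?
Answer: -23275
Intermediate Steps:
p = 4845 (p = 45 + 4800 = 4845)
R = 4845
-18430 - R = -18430 - 1*4845 = -18430 - 4845 = -23275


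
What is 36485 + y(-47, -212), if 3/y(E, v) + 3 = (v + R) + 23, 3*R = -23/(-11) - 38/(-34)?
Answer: 1302659879/35704 ≈ 36485.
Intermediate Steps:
R = 200/187 (R = (-23/(-11) - 38/(-34))/3 = (-23*(-1/11) - 38*(-1/34))/3 = (23/11 + 19/17)/3 = (1/3)*(600/187) = 200/187 ≈ 1.0695)
y(E, v) = 3/(3940/187 + v) (y(E, v) = 3/(-3 + ((v + 200/187) + 23)) = 3/(-3 + ((200/187 + v) + 23)) = 3/(-3 + (4501/187 + v)) = 3/(3940/187 + v))
36485 + y(-47, -212) = 36485 + 561/(3940 + 187*(-212)) = 36485 + 561/(3940 - 39644) = 36485 + 561/(-35704) = 36485 + 561*(-1/35704) = 36485 - 561/35704 = 1302659879/35704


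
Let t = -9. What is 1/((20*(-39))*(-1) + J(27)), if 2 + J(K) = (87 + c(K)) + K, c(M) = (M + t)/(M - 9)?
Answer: 1/893 ≈ 0.0011198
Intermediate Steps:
c(M) = 1 (c(M) = (M - 9)/(M - 9) = (-9 + M)/(-9 + M) = 1)
J(K) = 86 + K (J(K) = -2 + ((87 + 1) + K) = -2 + (88 + K) = 86 + K)
1/((20*(-39))*(-1) + J(27)) = 1/((20*(-39))*(-1) + (86 + 27)) = 1/(-780*(-1) + 113) = 1/(780 + 113) = 1/893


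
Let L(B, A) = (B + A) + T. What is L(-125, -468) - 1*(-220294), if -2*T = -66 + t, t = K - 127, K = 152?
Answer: 439443/2 ≈ 2.1972e+5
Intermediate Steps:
t = 25 (t = 152 - 127 = 25)
T = 41/2 (T = -(-66 + 25)/2 = -1/2*(-41) = 41/2 ≈ 20.500)
L(B, A) = 41/2 + A + B (L(B, A) = (B + A) + 41/2 = (A + B) + 41/2 = 41/2 + A + B)
L(-125, -468) - 1*(-220294) = (41/2 - 468 - 125) - 1*(-220294) = -1145/2 + 220294 = 439443/2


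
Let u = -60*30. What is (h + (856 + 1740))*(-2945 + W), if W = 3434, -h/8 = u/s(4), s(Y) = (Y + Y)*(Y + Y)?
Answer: 1379469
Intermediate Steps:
s(Y) = 4*Y² (s(Y) = (2*Y)*(2*Y) = 4*Y²)
u = -1800
h = 225 (h = -(-14400)/(4*4²) = -(-14400)/(4*16) = -(-14400)/64 = -8*(-225/8) = 225)
(h + (856 + 1740))*(-2945 + W) = (225 + (856 + 1740))*(-2945 + 3434) = (225 + 2596)*489 = 2821*489 = 1379469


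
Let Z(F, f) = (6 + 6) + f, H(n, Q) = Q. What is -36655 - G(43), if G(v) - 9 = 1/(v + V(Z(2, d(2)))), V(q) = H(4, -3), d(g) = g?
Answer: -1466561/40 ≈ -36664.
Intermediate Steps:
Z(F, f) = 12 + f
V(q) = -3
G(v) = 9 + 1/(-3 + v) (G(v) = 9 + 1/(v - 3) = 9 + 1/(-3 + v))
-36655 - G(43) = -36655 - (-26 + 9*43)/(-3 + 43) = -36655 - (-26 + 387)/40 = -36655 - 361/40 = -1466561/40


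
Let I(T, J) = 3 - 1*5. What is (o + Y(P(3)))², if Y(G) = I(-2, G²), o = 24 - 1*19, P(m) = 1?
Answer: 9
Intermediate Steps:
I(T, J) = -2 (I(T, J) = 3 - 5 = -2)
o = 5 (o = 24 - 19 = 5)
Y(G) = -2
(o + Y(P(3)))² = (5 - 2)² = 3² = 9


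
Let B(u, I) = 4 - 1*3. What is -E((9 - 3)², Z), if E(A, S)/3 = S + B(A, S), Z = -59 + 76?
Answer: -54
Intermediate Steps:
B(u, I) = 1 (B(u, I) = 4 - 3 = 1)
Z = 17
E(A, S) = 3 + 3*S (E(A, S) = 3*(S + 1) = 3*(1 + S) = 3 + 3*S)
-E((9 - 3)², Z) = -(3 + 3*17) = -(3 + 51) = -1*54 = -54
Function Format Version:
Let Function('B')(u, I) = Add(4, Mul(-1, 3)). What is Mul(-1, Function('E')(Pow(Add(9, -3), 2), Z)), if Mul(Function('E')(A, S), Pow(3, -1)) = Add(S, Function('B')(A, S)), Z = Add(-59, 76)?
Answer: -54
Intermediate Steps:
Function('B')(u, I) = 1 (Function('B')(u, I) = Add(4, -3) = 1)
Z = 17
Function('E')(A, S) = Add(3, Mul(3, S)) (Function('E')(A, S) = Mul(3, Add(S, 1)) = Mul(3, Add(1, S)) = Add(3, Mul(3, S)))
Mul(-1, Function('E')(Pow(Add(9, -3), 2), Z)) = Mul(-1, Add(3, Mul(3, 17))) = Mul(-1, Add(3, 51)) = Mul(-1, 54) = -54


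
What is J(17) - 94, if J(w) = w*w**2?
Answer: 4819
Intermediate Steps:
J(w) = w**3
J(17) - 94 = 17**3 - 94 = 4913 - 94 = 4819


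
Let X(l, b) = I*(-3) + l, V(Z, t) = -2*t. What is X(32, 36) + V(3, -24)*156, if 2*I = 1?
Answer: 15037/2 ≈ 7518.5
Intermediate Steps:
I = 1/2 (I = (1/2)*1 = 1/2 ≈ 0.50000)
X(l, b) = -3/2 + l (X(l, b) = (1/2)*(-3) + l = -3/2 + l)
X(32, 36) + V(3, -24)*156 = (-3/2 + 32) - 2*(-24)*156 = 61/2 + 48*156 = 61/2 + 7488 = 15037/2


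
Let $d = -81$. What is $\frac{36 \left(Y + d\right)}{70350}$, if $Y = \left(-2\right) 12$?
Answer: $- \frac{18}{335} \approx -0.053731$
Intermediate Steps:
$Y = -24$
$\frac{36 \left(Y + d\right)}{70350} = \frac{36 \left(-24 - 81\right)}{70350} = 36 \left(-105\right) \frac{1}{70350} = \left(-3780\right) \frac{1}{70350} = - \frac{18}{335}$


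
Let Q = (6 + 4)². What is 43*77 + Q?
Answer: 3411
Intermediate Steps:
Q = 100 (Q = 10² = 100)
43*77 + Q = 43*77 + 100 = 3311 + 100 = 3411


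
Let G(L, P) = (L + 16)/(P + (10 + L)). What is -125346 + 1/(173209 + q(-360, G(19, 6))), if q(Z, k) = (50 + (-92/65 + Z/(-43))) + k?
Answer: -60702704273029/484281144 ≈ -1.2535e+5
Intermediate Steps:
G(L, P) = (16 + L)/(10 + L + P)
q(Z, k) = 3158/65 + k - Z/43 (q(Z, k) = (50 + (-92*1/65 + Z*(-1/43))) + k = (50 + (-92/65 - Z/43)) + k = (3158/65 - Z/43) + k = 3158/65 + k - Z/43)
-125346 + 1/(173209 + q(-360, G(19, 6))) = -125346 + 1/(173209 + (3158/65 + (16 + 19)/(10 + 19 + 6) - 1/43*(-360))) = -125346 + 1/(173209 + (3158/65 + 35/35 + 360/43)) = -125346 + 1/(173209 + (3158/65 + (1/35)*35 + 360/43)) = -125346 + 1/(173209 + (3158/65 + 1 + 360/43)) = -125346 + 1/(173209 + 161989/2795) = -125346 + 1/(484281144/2795) = -125346 + 2795/484281144 = -60702704273029/484281144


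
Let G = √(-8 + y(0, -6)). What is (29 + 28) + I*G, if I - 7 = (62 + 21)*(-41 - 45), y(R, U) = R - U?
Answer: 57 - 7131*I*√2 ≈ 57.0 - 10085.0*I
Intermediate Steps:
I = -7131 (I = 7 + (62 + 21)*(-41 - 45) = 7 + 83*(-86) = 7 - 7138 = -7131)
G = I*√2 (G = √(-8 + (0 - 1*(-6))) = √(-8 + (0 + 6)) = √(-8 + 6) = √(-2) = I*√2 ≈ 1.4142*I)
(29 + 28) + I*G = (29 + 28) - 7131*I*√2 = 57 - 7131*I*√2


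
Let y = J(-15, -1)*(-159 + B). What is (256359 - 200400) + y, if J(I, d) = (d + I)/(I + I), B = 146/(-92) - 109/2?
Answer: 6422093/115 ≈ 55844.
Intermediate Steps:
B = -1290/23 (B = 146*(-1/92) - 109*½ = -73/46 - 109/2 = -1290/23 ≈ -56.087)
J(I, d) = (I + d)/(2*I) (J(I, d) = (I + d)/((2*I)) = (I + d)*(1/(2*I)) = (I + d)/(2*I))
y = -13192/115 (y = ((½)*(-15 - 1)/(-15))*(-159 - 1290/23) = ((½)*(-1/15)*(-16))*(-4947/23) = (8/15)*(-4947/23) = -13192/115 ≈ -114.71)
(256359 - 200400) + y = (256359 - 200400) - 13192/115 = 55959 - 13192/115 = 6422093/115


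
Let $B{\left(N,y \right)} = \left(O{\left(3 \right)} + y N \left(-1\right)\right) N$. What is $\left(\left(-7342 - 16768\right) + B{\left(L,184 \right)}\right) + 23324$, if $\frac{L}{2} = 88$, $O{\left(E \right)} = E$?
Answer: $-5699842$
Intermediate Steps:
$L = 176$ ($L = 2 \cdot 88 = 176$)
$B{\left(N,y \right)} = N \left(3 - N y\right)$ ($B{\left(N,y \right)} = \left(3 + y N \left(-1\right)\right) N = \left(3 + N y \left(-1\right)\right) N = \left(3 - N y\right) N = N \left(3 - N y\right)$)
$\left(\left(-7342 - 16768\right) + B{\left(L,184 \right)}\right) + 23324 = \left(\left(-7342 - 16768\right) + 176 \left(3 - 176 \cdot 184\right)\right) + 23324 = \left(\left(-7342 - 16768\right) + 176 \left(3 - 32384\right)\right) + 23324 = \left(-24110 + 176 \left(-32381\right)\right) + 23324 = \left(-24110 - 5699056\right) + 23324 = -5723166 + 23324 = -5699842$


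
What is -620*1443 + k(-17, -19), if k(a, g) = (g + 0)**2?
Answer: -894299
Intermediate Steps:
k(a, g) = g**2
-620*1443 + k(-17, -19) = -620*1443 + (-19)**2 = -894660 + 361 = -894299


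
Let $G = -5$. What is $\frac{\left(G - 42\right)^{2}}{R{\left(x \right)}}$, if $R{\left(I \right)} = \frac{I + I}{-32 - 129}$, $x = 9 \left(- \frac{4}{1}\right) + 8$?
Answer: $\frac{50807}{8} \approx 6350.9$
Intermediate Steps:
$x = -28$ ($x = 9 \left(\left(-4\right) 1\right) + 8 = 9 \left(-4\right) + 8 = -36 + 8 = -28$)
$R{\left(I \right)} = - \frac{2 I}{161}$ ($R{\left(I \right)} = \frac{2 I}{-161} = 2 I \left(- \frac{1}{161}\right) = - \frac{2 I}{161}$)
$\frac{\left(G - 42\right)^{2}}{R{\left(x \right)}} = \frac{\left(-5 - 42\right)^{2}}{\left(- \frac{2}{161}\right) \left(-28\right)} = \frac{\left(-47\right)^{2}}{\frac{8}{23}} = 2209 \cdot \frac{23}{8} = \frac{50807}{8}$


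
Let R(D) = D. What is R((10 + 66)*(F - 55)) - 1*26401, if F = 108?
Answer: -22373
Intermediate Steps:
R((10 + 66)*(F - 55)) - 1*26401 = (10 + 66)*(108 - 55) - 1*26401 = 76*53 - 26401 = 4028 - 26401 = -22373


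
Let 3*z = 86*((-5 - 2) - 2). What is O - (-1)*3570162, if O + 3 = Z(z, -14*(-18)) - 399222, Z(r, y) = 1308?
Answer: 3172245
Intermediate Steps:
z = -258 (z = (86*((-5 - 2) - 2))/3 = (86*(-7 - 2))/3 = (86*(-9))/3 = (⅓)*(-774) = -258)
O = -397917 (O = -3 + (1308 - 399222) = -3 - 397914 = -397917)
O - (-1)*3570162 = -397917 - (-1)*3570162 = -397917 - 1*(-3570162) = -397917 + 3570162 = 3172245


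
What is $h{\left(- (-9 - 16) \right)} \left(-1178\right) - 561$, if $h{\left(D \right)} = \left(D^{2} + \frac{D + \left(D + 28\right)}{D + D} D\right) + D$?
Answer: $-812203$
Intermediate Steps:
$h{\left(D \right)} = 14 + D^{2} + 2 D$ ($h{\left(D \right)} = \left(D^{2} + \frac{D + \left(28 + D\right)}{2 D} D\right) + D = \left(D^{2} + \left(28 + 2 D\right) \frac{1}{2 D} D\right) + D = \left(D^{2} + \frac{28 + 2 D}{2 D} D\right) + D = \left(D^{2} + \left(14 + D\right)\right) + D = \left(14 + D + D^{2}\right) + D = 14 + D^{2} + 2 D$)
$h{\left(- (-9 - 16) \right)} \left(-1178\right) - 561 = \left(14 + \left(- (-9 - 16)\right)^{2} + 2 \left(- (-9 - 16)\right)\right) \left(-1178\right) - 561 = \left(14 + \left(\left(-1\right) \left(-25\right)\right)^{2} + 2 \left(\left(-1\right) \left(-25\right)\right)\right) \left(-1178\right) - 561 = \left(14 + 25^{2} + 2 \cdot 25\right) \left(-1178\right) - 561 = \left(14 + 625 + 50\right) \left(-1178\right) - 561 = 689 \left(-1178\right) - 561 = -811642 - 561 = -812203$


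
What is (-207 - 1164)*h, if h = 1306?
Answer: -1790526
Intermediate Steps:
(-207 - 1164)*h = (-207 - 1164)*1306 = -1371*1306 = -1790526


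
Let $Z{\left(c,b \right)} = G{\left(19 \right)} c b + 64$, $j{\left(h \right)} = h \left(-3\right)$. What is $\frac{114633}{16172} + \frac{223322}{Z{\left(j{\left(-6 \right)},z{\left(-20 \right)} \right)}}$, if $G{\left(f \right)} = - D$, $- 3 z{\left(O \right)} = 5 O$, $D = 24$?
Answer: $- \frac{246023087}{28980224} \approx -8.4893$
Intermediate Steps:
$z{\left(O \right)} = - \frac{5 O}{3}$
$G{\left(f \right)} = -24$ ($G{\left(f \right)} = \left(-1\right) 24 = -24$)
$j{\left(h \right)} = - 3 h$
$Z{\left(c,b \right)} = 64 - 24 b c$ ($Z{\left(c,b \right)} = - 24 c b + 64 = - 24 b c + 64 = 64 - 24 b c$)
$\frac{114633}{16172} + \frac{223322}{Z{\left(j{\left(-6 \right)},z{\left(-20 \right)} \right)}} = \frac{114633}{16172} + \frac{223322}{64 - 24 \left(\left(- \frac{5}{3}\right) \left(-20\right)\right) \left(\left(-3\right) \left(-6\right)\right)} = 114633 \cdot \frac{1}{16172} + \frac{223322}{64 - 800 \cdot 18} = \frac{114633}{16172} + \frac{223322}{64 - 14400} = \frac{114633}{16172} + \frac{223322}{-14336} = \frac{114633}{16172} + 223322 \left(- \frac{1}{14336}\right) = \frac{114633}{16172} - \frac{111661}{7168} = - \frac{246023087}{28980224}$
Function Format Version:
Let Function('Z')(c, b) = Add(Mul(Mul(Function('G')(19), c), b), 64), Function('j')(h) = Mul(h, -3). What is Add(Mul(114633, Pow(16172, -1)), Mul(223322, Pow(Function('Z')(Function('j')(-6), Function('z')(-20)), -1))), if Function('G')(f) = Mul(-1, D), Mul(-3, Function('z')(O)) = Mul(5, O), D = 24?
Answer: Rational(-246023087, 28980224) ≈ -8.4893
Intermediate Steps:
Function('z')(O) = Mul(Rational(-5, 3), O) (Function('z')(O) = Mul(Rational(-1, 3), Mul(5, O)) = Mul(Rational(-5, 3), O))
Function('G')(f) = -24 (Function('G')(f) = Mul(-1, 24) = -24)
Function('j')(h) = Mul(-3, h)
Function('Z')(c, b) = Add(64, Mul(-24, b, c)) (Function('Z')(c, b) = Add(Mul(Mul(-24, c), b), 64) = Add(Mul(-24, b, c), 64) = Add(64, Mul(-24, b, c)))
Add(Mul(114633, Pow(16172, -1)), Mul(223322, Pow(Function('Z')(Function('j')(-6), Function('z')(-20)), -1))) = Add(Mul(114633, Pow(16172, -1)), Mul(223322, Pow(Add(64, Mul(-24, Mul(Rational(-5, 3), -20), Mul(-3, -6))), -1))) = Add(Mul(114633, Rational(1, 16172)), Mul(223322, Pow(Add(64, Mul(-24, Rational(100, 3), 18)), -1))) = Add(Rational(114633, 16172), Mul(223322, Pow(Add(64, -14400), -1))) = Add(Rational(114633, 16172), Mul(223322, Pow(-14336, -1))) = Add(Rational(114633, 16172), Mul(223322, Rational(-1, 14336))) = Add(Rational(114633, 16172), Rational(-111661, 7168)) = Rational(-246023087, 28980224)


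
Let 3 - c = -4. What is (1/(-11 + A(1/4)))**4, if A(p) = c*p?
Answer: 256/1874161 ≈ 0.00013659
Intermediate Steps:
c = 7 (c = 3 - 1*(-4) = 3 + 4 = 7)
A(p) = 7*p
(1/(-11 + A(1/4)))**4 = (1/(-11 + 7/4))**4 = (1/(-37/4))**4 = (-4/37)**4 = 256/1874161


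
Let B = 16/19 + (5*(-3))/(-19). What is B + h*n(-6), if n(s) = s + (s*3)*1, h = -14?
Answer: 6415/19 ≈ 337.63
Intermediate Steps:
B = 31/19 (B = 16*(1/19) - 15*(-1/19) = 16/19 + 15/19 = 31/19 ≈ 1.6316)
n(s) = 4*s (n(s) = s + (3*s)*1 = s + 3*s = 4*s)
B + h*n(-6) = 31/19 - 56*(-6) = 31/19 - 14*(-24) = 31/19 + 336 = 6415/19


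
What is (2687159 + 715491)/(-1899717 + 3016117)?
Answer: 68053/22328 ≈ 3.0479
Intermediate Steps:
(2687159 + 715491)/(-1899717 + 3016117) = 3402650/1116400 = 3402650*(1/1116400) = 68053/22328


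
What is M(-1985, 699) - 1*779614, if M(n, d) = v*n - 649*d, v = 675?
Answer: -2573140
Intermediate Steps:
M(n, d) = -649*d + 675*n (M(n, d) = 675*n - 649*d = -649*d + 675*n)
M(-1985, 699) - 1*779614 = (-649*699 + 675*(-1985)) - 1*779614 = (-453651 - 1339875) - 779614 = -1793526 - 779614 = -2573140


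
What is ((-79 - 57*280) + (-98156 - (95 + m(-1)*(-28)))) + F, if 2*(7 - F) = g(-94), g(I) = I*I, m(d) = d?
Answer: -118729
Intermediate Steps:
g(I) = I**2
F = -4411 (F = 7 - 1/2*(-94)**2 = 7 - 1/2*8836 = 7 - 4418 = -4411)
((-79 - 57*280) + (-98156 - (95 + m(-1)*(-28)))) + F = ((-79 - 57*280) + (-98156 - (95 - 1*(-28)))) - 4411 = ((-79 - 15960) + (-98156 - (95 + 28))) - 4411 = (-16039 + (-98156 - 1*123)) - 4411 = (-16039 + (-98156 - 123)) - 4411 = (-16039 - 98279) - 4411 = -114318 - 4411 = -118729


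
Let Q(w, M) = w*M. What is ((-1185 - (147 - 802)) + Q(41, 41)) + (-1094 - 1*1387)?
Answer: -1330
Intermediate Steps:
Q(w, M) = M*w
((-1185 - (147 - 802)) + Q(41, 41)) + (-1094 - 1*1387) = ((-1185 - (147 - 802)) + 41*41) + (-1094 - 1*1387) = ((-1185 - 1*(-655)) + 1681) + (-1094 - 1387) = ((-1185 + 655) + 1681) - 2481 = (-530 + 1681) - 2481 = 1151 - 2481 = -1330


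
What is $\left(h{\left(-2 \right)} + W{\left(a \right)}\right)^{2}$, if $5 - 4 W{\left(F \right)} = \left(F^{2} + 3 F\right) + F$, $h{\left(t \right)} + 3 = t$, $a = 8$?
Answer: $\frac{12321}{16} \approx 770.06$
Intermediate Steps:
$h{\left(t \right)} = -3 + t$
$W{\left(F \right)} = \frac{5}{4} - F - \frac{F^{2}}{4}$ ($W{\left(F \right)} = \frac{5}{4} - \frac{\left(F^{2} + 3 F\right) + F}{4} = \frac{5}{4} - \frac{F^{2} + 4 F}{4} = \frac{5}{4} - \left(F + \frac{F^{2}}{4}\right) = \frac{5}{4} - F - \frac{F^{2}}{4}$)
$\left(h{\left(-2 \right)} + W{\left(a \right)}\right)^{2} = \left(\left(-3 - 2\right) - \left(\frac{27}{4} + 16\right)\right)^{2} = \left(-5 - \frac{91}{4}\right)^{2} = \left(- \frac{111}{4}\right)^{2} = \frac{12321}{16}$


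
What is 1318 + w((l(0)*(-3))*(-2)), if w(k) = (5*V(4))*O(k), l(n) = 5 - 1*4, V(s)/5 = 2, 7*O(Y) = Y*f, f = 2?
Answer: 9826/7 ≈ 1403.7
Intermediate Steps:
O(Y) = 2*Y/7 (O(Y) = (Y*2)/7 = (2*Y)/7 = 2*Y/7)
V(s) = 10 (V(s) = 5*2 = 10)
l(n) = 1 (l(n) = 5 - 4 = 1)
w(k) = 100*k/7 (w(k) = (5*10)*(2*k/7) = 50*(2*k/7) = 100*k/7)
1318 + w((l(0)*(-3))*(-2)) = 1318 + 100*((1*(-3))*(-2))/7 = 1318 + 100*(-3*(-2))/7 = 1318 + (100/7)*6 = 1318 + 600/7 = 9826/7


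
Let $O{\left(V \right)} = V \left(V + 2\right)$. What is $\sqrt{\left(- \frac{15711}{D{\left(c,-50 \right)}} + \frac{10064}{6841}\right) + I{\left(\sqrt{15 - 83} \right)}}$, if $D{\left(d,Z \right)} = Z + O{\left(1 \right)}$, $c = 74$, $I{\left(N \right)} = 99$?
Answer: $\frac{2 \sqrt{11236012770641}}{321527} \approx 20.851$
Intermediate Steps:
$O{\left(V \right)} = V \left(2 + V\right)$
$D{\left(d,Z \right)} = 3 + Z$ ($D{\left(d,Z \right)} = Z + 1 \left(2 + 1\right) = Z + 1 \cdot 3 = Z + 3 = 3 + Z$)
$\sqrt{\left(- \frac{15711}{D{\left(c,-50 \right)}} + \frac{10064}{6841}\right) + I{\left(\sqrt{15 - 83} \right)}} = \sqrt{\left(- \frac{15711}{3 - 50} + \frac{10064}{6841}\right) + 99} = \sqrt{\left(- \frac{15711}{-47} + 10064 \cdot \frac{1}{6841}\right) + 99} = \sqrt{\left(\left(-15711\right) \left(- \frac{1}{47}\right) + \frac{10064}{6841}\right) + 99} = \sqrt{\left(\frac{15711}{47} + \frac{10064}{6841}\right) + 99} = \sqrt{\frac{107951959}{321527} + 99} = \sqrt{\frac{139783132}{321527}} = \frac{2 \sqrt{11236012770641}}{321527}$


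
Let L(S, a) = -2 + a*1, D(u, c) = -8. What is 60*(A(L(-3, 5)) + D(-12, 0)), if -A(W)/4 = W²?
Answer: -2640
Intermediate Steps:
L(S, a) = -2 + a
A(W) = -4*W²
60*(A(L(-3, 5)) + D(-12, 0)) = 60*(-4*(-2 + 5)² - 8) = 60*(-4*3² - 8) = 60*(-4*9 - 8) = 60*(-36 - 8) = 60*(-44) = -2640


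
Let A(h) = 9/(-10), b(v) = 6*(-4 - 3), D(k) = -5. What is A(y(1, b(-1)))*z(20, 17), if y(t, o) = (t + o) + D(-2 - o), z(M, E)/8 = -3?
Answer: 108/5 ≈ 21.600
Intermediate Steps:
z(M, E) = -24 (z(M, E) = 8*(-3) = -24)
b(v) = -42 (b(v) = 6*(-7) = -42)
y(t, o) = -5 + o + t (y(t, o) = (t + o) - 5 = (o + t) - 5 = -5 + o + t)
A(h) = -9/10 (A(h) = 9*(-1/10) = -9/10)
A(y(1, b(-1)))*z(20, 17) = -9/10*(-24) = 108/5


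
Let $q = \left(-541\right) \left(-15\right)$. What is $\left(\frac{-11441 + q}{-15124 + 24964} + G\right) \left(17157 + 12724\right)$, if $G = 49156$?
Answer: $\frac{7226596053017}{4920} \approx 1.4688 \cdot 10^{9}$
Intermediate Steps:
$q = 8115$
$\left(\frac{-11441 + q}{-15124 + 24964} + G\right) \left(17157 + 12724\right) = \left(\frac{-11441 + 8115}{-15124 + 24964} + 49156\right) \left(17157 + 12724\right) = \left(- \frac{3326}{9840} + 49156\right) 29881 = \left(\left(-3326\right) \frac{1}{9840} + 49156\right) 29881 = \left(- \frac{1663}{4920} + 49156\right) 29881 = \frac{241845857}{4920} \cdot 29881 = \frac{7226596053017}{4920}$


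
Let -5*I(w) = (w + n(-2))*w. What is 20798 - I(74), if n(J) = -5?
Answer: 109096/5 ≈ 21819.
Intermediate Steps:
I(w) = -w*(-5 + w)/5 (I(w) = -(w - 5)*w/5 = -(-5 + w)*w/5 = -w*(-5 + w)/5)
20798 - I(74) = 20798 - 74*(5 - 1*74)/5 = 20798 - 74*(5 - 74)/5 = 20798 - 74*(-69)/5 = 20798 - 1*(-5106/5) = 20798 + 5106/5 = 109096/5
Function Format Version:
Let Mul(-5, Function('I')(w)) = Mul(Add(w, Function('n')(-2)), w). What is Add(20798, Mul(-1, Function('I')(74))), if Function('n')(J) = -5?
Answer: Rational(109096, 5) ≈ 21819.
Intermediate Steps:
Function('I')(w) = Mul(Rational(-1, 5), w, Add(-5, w)) (Function('I')(w) = Mul(Rational(-1, 5), Mul(Add(w, -5), w)) = Mul(Rational(-1, 5), Mul(Add(-5, w), w)) = Mul(Rational(-1, 5), Mul(w, Add(-5, w))) = Mul(Rational(-1, 5), w, Add(-5, w)))
Add(20798, Mul(-1, Function('I')(74))) = Add(20798, Mul(-1, Mul(Rational(1, 5), 74, Add(5, Mul(-1, 74))))) = Add(20798, Mul(-1, Mul(Rational(1, 5), 74, Add(5, -74)))) = Add(20798, Mul(-1, Mul(Rational(1, 5), 74, -69))) = Add(20798, Mul(-1, Rational(-5106, 5))) = Add(20798, Rational(5106, 5)) = Rational(109096, 5)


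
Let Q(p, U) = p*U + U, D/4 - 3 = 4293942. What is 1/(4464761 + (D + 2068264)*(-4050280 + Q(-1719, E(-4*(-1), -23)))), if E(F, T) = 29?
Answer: -1/78902538827727 ≈ -1.2674e-14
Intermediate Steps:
D = 17175780 (D = 12 + 4*4293942 = 12 + 17175768 = 17175780)
Q(p, U) = U + U*p (Q(p, U) = U*p + U = U + U*p)
1/(4464761 + (D + 2068264)*(-4050280 + Q(-1719, E(-4*(-1), -23)))) = 1/(4464761 + (17175780 + 2068264)*(-4050280 + 29*(1 - 1719))) = 1/(4464761 + 19244044*(-4050280 + 29*(-1718))) = 1/(4464761 + 19244044*(-4050280 - 49822)) = 1/(4464761 + 19244044*(-4100102)) = 1/(4464761 - 78902543292488) = 1/(-78902538827727) = -1/78902538827727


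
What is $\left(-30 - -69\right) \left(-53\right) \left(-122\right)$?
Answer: $252174$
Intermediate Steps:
$\left(-30 - -69\right) \left(-53\right) \left(-122\right) = \left(-30 + 69\right) \left(-53\right) \left(-122\right) = 39 \left(-53\right) \left(-122\right) = \left(-2067\right) \left(-122\right) = 252174$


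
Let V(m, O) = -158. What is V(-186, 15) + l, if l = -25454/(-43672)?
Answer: -3437361/21836 ≈ -157.42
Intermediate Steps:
l = 12727/21836 (l = -25454*(-1/43672) = 12727/21836 ≈ 0.58284)
V(-186, 15) + l = -158 + 12727/21836 = -3437361/21836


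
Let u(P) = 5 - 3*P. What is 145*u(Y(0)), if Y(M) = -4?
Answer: 2465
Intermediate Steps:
145*u(Y(0)) = 145*(5 - 3*(-4)) = 145*(5 + 12) = 145*17 = 2465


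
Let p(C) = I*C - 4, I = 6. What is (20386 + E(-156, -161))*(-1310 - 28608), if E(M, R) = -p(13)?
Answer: -607694416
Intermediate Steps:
p(C) = -4 + 6*C (p(C) = 6*C - 4 = -4 + 6*C)
E(M, R) = -74 (E(M, R) = -(-4 + 6*13) = -(-4 + 78) = -1*74 = -74)
(20386 + E(-156, -161))*(-1310 - 28608) = (20386 - 74)*(-1310 - 28608) = 20312*(-29918) = -607694416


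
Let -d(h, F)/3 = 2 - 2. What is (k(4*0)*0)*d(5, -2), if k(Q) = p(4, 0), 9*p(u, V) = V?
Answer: 0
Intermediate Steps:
p(u, V) = V/9
k(Q) = 0 (k(Q) = (⅑)*0 = 0)
d(h, F) = 0 (d(h, F) = -3*(2 - 2) = -3*0 = 0)
(k(4*0)*0)*d(5, -2) = (0*0)*0 = 0*0 = 0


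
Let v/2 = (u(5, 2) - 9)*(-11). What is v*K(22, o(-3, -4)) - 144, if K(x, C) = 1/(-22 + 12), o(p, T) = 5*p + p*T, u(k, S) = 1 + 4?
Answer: -764/5 ≈ -152.80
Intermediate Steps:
u(k, S) = 5
o(p, T) = 5*p + T*p
K(x, C) = -1/10 (K(x, C) = 1/(-10) = -1/10)
v = 88 (v = 2*((5 - 9)*(-11)) = 2*(-4*(-11)) = 2*44 = 88)
v*K(22, o(-3, -4)) - 144 = 88*(-1/10) - 144 = -44/5 - 144 = -764/5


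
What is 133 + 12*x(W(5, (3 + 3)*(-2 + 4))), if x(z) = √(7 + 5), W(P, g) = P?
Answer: 133 + 24*√3 ≈ 174.57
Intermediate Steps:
x(z) = 2*√3 (x(z) = √12 = 2*√3)
133 + 12*x(W(5, (3 + 3)*(-2 + 4))) = 133 + 12*(2*√3) = 133 + 24*√3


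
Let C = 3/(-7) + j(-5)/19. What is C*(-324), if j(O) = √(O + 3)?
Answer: 972/7 - 324*I*√2/19 ≈ 138.86 - 24.116*I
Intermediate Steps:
j(O) = √(3 + O)
C = -3/7 + I*√2/19 (C = 3/(-7) + √(3 - 5)/19 = 3*(-⅐) + √(-2)*(1/19) = -3/7 + (I*√2)*(1/19) = -3/7 + I*√2/19 ≈ -0.42857 + 0.074432*I)
C*(-324) = (-3/7 + I*√2/19)*(-324) = 972/7 - 324*I*√2/19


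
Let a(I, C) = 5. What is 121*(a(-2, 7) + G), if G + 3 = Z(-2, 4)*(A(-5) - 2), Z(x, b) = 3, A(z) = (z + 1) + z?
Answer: -3751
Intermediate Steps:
A(z) = 1 + 2*z (A(z) = (1 + z) + z = 1 + 2*z)
G = -36 (G = -3 + 3*((1 + 2*(-5)) - 2) = -3 + 3*((1 - 10) - 2) = -3 + 3*(-9 - 2) = -3 + 3*(-11) = -3 - 33 = -36)
121*(a(-2, 7) + G) = 121*(5 - 36) = 121*(-31) = -3751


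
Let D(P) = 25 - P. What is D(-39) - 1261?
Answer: -1197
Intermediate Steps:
D(-39) - 1261 = (25 - 1*(-39)) - 1261 = (25 + 39) - 1261 = 64 - 1261 = -1197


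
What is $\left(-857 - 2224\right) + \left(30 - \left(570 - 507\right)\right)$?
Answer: $-3114$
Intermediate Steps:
$\left(-857 - 2224\right) + \left(30 - \left(570 - 507\right)\right) = -3081 + \left(30 - \left(570 - 507\right)\right) = -3081 + \left(30 - 63\right) = -3081 - 33 = -3114$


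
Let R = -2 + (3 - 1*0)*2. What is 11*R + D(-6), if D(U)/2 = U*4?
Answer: -4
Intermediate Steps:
D(U) = 8*U (D(U) = 2*(U*4) = 2*(4*U) = 8*U)
R = 4 (R = -2 + (3 + 0)*2 = -2 + 3*2 = -2 + 6 = 4)
11*R + D(-6) = 11*4 + 8*(-6) = 44 - 48 = -4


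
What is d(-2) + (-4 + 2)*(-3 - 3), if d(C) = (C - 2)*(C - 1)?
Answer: 24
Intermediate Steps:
d(C) = (-1 + C)*(-2 + C) (d(C) = (-2 + C)*(-1 + C) = (-1 + C)*(-2 + C))
d(-2) + (-4 + 2)*(-3 - 3) = (2 + (-2)² - 3*(-2)) + (-4 + 2)*(-3 - 3) = (2 + 4 + 6) - 2*(-6) = 12 + 12 = 24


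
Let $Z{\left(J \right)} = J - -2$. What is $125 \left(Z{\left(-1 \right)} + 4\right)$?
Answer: $625$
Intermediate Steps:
$Z{\left(J \right)} = 2 + J$ ($Z{\left(J \right)} = J + 2 = 2 + J$)
$125 \left(Z{\left(-1 \right)} + 4\right) = 125 \left(\left(2 - 1\right) + 4\right) = 125 \left(1 + 4\right) = 125 \cdot 5 = 625$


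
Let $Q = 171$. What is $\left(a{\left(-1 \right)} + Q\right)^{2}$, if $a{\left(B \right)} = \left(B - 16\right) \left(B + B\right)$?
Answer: $42025$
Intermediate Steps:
$a{\left(B \right)} = 2 B \left(-16 + B\right)$ ($a{\left(B \right)} = \left(-16 + B\right) 2 B = 2 B \left(-16 + B\right)$)
$\left(a{\left(-1 \right)} + Q\right)^{2} = \left(2 \left(-1\right) \left(-16 - 1\right) + 171\right)^{2} = \left(2 \left(-1\right) \left(-17\right) + 171\right)^{2} = \left(34 + 171\right)^{2} = 205^{2} = 42025$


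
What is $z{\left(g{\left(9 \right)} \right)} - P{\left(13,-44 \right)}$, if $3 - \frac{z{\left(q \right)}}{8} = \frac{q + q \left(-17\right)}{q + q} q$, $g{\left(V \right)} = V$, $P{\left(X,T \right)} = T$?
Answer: $644$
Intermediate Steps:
$z{\left(q \right)} = 24 + 64 q$ ($z{\left(q \right)} = 24 - 8 \frac{q + q \left(-17\right)}{q + q} q = 24 - 8 \frac{q - 17 q}{2 q} q = 24 - 8 - 16 q \frac{1}{2 q} q = 24 - 8 \left(- 8 q\right) = 24 + 64 q$)
$z{\left(g{\left(9 \right)} \right)} - P{\left(13,-44 \right)} = \left(24 + 64 \cdot 9\right) - -44 = \left(24 + 576\right) + 44 = 600 + 44 = 644$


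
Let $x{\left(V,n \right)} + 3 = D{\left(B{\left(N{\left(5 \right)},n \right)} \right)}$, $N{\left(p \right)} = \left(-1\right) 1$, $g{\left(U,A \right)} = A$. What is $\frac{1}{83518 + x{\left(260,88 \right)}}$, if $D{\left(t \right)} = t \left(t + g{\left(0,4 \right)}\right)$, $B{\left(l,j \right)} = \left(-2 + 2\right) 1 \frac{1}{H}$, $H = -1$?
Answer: $\frac{1}{83515} \approx 1.1974 \cdot 10^{-5}$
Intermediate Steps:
$N{\left(p \right)} = -1$
$B{\left(l,j \right)} = 0$ ($B{\left(l,j \right)} = \left(-2 + 2\right) 1 \frac{1}{-1} = 0 \cdot 1 \left(-1\right) = 0 \left(-1\right) = 0$)
$D{\left(t \right)} = t \left(4 + t\right)$ ($D{\left(t \right)} = t \left(t + 4\right) = t \left(4 + t\right)$)
$x{\left(V,n \right)} = -3$ ($x{\left(V,n \right)} = -3 + 0 \left(4 + 0\right) = -3 + 0 \cdot 4 = -3 + 0 = -3$)
$\frac{1}{83518 + x{\left(260,88 \right)}} = \frac{1}{83518 - 3} = \frac{1}{83515}$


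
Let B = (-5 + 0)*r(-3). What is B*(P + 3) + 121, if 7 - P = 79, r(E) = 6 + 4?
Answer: 3571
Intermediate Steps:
r(E) = 10
P = -72 (P = 7 - 1*79 = 7 - 79 = -72)
B = -50 (B = (-5 + 0)*10 = -5*10 = -50)
B*(P + 3) + 121 = -50*(-72 + 3) + 121 = -50*(-69) + 121 = 3450 + 121 = 3571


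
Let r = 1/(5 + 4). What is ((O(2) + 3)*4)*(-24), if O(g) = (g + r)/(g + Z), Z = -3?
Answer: -256/3 ≈ -85.333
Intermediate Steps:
r = ⅑ (r = 1/9 = ⅑ ≈ 0.11111)
O(g) = (⅑ + g)/(-3 + g) (O(g) = (g + ⅑)/(g - 3) = (⅑ + g)/(-3 + g))
((O(2) + 3)*4)*(-24) = (((⅑ + 2)/(-3 + 2) + 3)*4)*(-24) = (((19/9)/(-1) + 3)*4)*(-24) = ((-1*19/9 + 3)*4)*(-24) = ((-19/9 + 3)*4)*(-24) = ((8/9)*4)*(-24) = (32/9)*(-24) = -256/3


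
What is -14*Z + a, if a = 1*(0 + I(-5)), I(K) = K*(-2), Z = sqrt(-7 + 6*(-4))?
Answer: 10 - 14*I*sqrt(31) ≈ 10.0 - 77.949*I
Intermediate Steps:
Z = I*sqrt(31) (Z = sqrt(-7 - 24) = sqrt(-31) = I*sqrt(31) ≈ 5.5678*I)
I(K) = -2*K
a = 10 (a = 1*(0 - 2*(-5)) = 1*(0 + 10) = 1*10 = 10)
-14*Z + a = -14*I*sqrt(31) + 10 = 10 - 14*I*sqrt(31)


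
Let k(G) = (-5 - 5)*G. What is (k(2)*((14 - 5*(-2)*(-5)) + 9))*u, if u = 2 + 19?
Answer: 11340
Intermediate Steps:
k(G) = -10*G
u = 21
(k(2)*((14 - 5*(-2)*(-5)) + 9))*u = ((-10*2)*((14 - 5*(-2)*(-5)) + 9))*21 = -20*((14 + 10*(-5)) + 9)*21 = -20*((14 - 50) + 9)*21 = -20*(-36 + 9)*21 = -20*(-27)*21 = 540*21 = 11340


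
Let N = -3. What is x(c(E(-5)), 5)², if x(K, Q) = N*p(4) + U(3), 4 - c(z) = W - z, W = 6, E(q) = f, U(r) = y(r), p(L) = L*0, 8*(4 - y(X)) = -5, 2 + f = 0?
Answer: 1369/64 ≈ 21.391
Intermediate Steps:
f = -2 (f = -2 + 0 = -2)
y(X) = 37/8 (y(X) = 4 - ⅛*(-5) = 4 + 5/8 = 37/8)
p(L) = 0
U(r) = 37/8
E(q) = -2
c(z) = -2 + z (c(z) = 4 - (6 - z) = 4 + (-6 + z) = -2 + z)
x(K, Q) = 37/8 (x(K, Q) = -3*0 + 37/8 = 0 + 37/8 = 37/8)
x(c(E(-5)), 5)² = (37/8)² = 1369/64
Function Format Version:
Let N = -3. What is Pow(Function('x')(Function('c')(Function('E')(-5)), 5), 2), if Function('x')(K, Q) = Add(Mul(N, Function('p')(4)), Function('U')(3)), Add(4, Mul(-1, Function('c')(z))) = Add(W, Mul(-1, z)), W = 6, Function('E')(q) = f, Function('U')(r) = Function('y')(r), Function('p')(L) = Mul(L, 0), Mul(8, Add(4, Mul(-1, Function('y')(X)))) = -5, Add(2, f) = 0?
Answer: Rational(1369, 64) ≈ 21.391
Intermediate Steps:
f = -2 (f = Add(-2, 0) = -2)
Function('y')(X) = Rational(37, 8) (Function('y')(X) = Add(4, Mul(Rational(-1, 8), -5)) = Add(4, Rational(5, 8)) = Rational(37, 8))
Function('p')(L) = 0
Function('U')(r) = Rational(37, 8)
Function('E')(q) = -2
Function('c')(z) = Add(-2, z) (Function('c')(z) = Add(4, Mul(-1, Add(6, Mul(-1, z)))) = Add(4, Add(-6, z)) = Add(-2, z))
Function('x')(K, Q) = Rational(37, 8) (Function('x')(K, Q) = Add(Mul(-3, 0), Rational(37, 8)) = Add(0, Rational(37, 8)) = Rational(37, 8))
Pow(Function('x')(Function('c')(Function('E')(-5)), 5), 2) = Pow(Rational(37, 8), 2) = Rational(1369, 64)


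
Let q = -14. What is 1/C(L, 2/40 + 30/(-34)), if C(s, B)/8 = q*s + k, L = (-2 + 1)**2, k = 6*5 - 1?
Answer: 1/120 ≈ 0.0083333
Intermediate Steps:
k = 29 (k = 30 - 1 = 29)
L = 1 (L = (-1)**2 = 1)
C(s, B) = 232 - 112*s (C(s, B) = 8*(-14*s + 29) = 8*(29 - 14*s) = 232 - 112*s)
1/C(L, 2/40 + 30/(-34)) = 1/(232 - 112*1) = 1/(232 - 112) = 1/120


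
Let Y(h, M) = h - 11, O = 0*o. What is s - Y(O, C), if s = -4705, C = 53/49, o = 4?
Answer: -4694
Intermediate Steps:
C = 53/49 (C = 53*(1/49) = 53/49 ≈ 1.0816)
O = 0 (O = 0*4 = 0)
Y(h, M) = -11 + h
s - Y(O, C) = -4705 - (-11 + 0) = -4705 - 1*(-11) = -4705 + 11 = -4694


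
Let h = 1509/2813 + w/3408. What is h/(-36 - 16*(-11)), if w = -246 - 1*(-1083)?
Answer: 2499051/447379520 ≈ 0.0055860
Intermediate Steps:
w = 837 (w = -246 + 1083 = 837)
h = 2499051/3195568 (h = 1509/2813 + 837/3408 = 1509*(1/2813) + 837*(1/3408) = 1509/2813 + 279/1136 = 2499051/3195568 ≈ 0.78204)
h/(-36 - 16*(-11)) = 2499051/(3195568*(-36 - 16*(-11))) = 2499051/(3195568*(-36 + 176)) = (2499051/3195568)/140 = (2499051/3195568)*(1/140) = 2499051/447379520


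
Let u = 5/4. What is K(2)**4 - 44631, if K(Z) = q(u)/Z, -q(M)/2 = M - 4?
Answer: -11410895/256 ≈ -44574.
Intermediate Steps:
u = 5/4 (u = 5*(1/4) = 5/4 ≈ 1.2500)
q(M) = 8 - 2*M (q(M) = -2*(M - 4) = -2*(-4 + M) = 8 - 2*M)
K(Z) = 11/(2*Z) (K(Z) = (8 - 2*5/4)/Z = (8 - 5/2)/Z = 11/(2*Z))
K(2)**4 - 44631 = ((11/2)/2)**4 - 44631 = ((11/2)*(1/2))**4 - 44631 = (11/4)**4 - 44631 = 14641/256 - 44631 = -11410895/256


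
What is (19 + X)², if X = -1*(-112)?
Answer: 17161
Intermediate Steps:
X = 112
(19 + X)² = (19 + 112)² = 131² = 17161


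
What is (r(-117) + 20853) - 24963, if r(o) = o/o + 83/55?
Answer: -225912/55 ≈ -4107.5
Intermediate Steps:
r(o) = 138/55 (r(o) = 1 + 83*(1/55) = 1 + 83/55 = 138/55)
(r(-117) + 20853) - 24963 = (138/55 + 20853) - 24963 = 1147053/55 - 24963 = -225912/55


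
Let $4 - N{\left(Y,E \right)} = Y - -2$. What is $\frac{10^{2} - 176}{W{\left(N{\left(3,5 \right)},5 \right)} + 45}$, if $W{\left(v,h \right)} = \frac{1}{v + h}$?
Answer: $- \frac{304}{181} \approx -1.6796$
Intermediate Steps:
$N{\left(Y,E \right)} = 2 - Y$ ($N{\left(Y,E \right)} = 4 - \left(Y - -2\right) = 4 - \left(Y + 2\right) = 4 - \left(2 + Y\right) = 2 - Y$)
$W{\left(v,h \right)} = \frac{1}{h + v}$
$\frac{10^{2} - 176}{W{\left(N{\left(3,5 \right)},5 \right)} + 45} = \frac{10^{2} - 176}{\frac{1}{5 + \left(2 - 3\right)} + 45} = \frac{100 - 176}{\frac{1}{5 + \left(2 - 3\right)} + 45} = - \frac{76}{\frac{1}{5 - 1} + 45} = - \frac{76}{\frac{1}{4} + 45} = - \frac{76}{\frac{181}{4}} = \left(-76\right) \frac{4}{181} = - \frac{304}{181}$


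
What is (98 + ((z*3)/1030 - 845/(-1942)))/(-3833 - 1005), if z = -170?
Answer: -19590541/967725788 ≈ -0.020244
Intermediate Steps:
(98 + ((z*3)/1030 - 845/(-1942)))/(-3833 - 1005) = (98 + (-170*3/1030 - 845/(-1942)))/(-3833 - 1005) = (98 + (-510*1/1030 - 845*(-1/1942)))/(-4838) = (98 + (-51/103 + 845/1942))*(-1/4838) = (98 - 12007/200026)*(-1/4838) = (19590541/200026)*(-1/4838) = -19590541/967725788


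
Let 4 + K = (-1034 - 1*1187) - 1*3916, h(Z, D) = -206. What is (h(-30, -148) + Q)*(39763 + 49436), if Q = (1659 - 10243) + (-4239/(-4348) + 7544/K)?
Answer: -303417711955743/386972 ≈ -7.8408e+8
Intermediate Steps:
K = -6141 (K = -4 + ((-1034 - 1*1187) - 1*3916) = -4 + ((-1034 - 1187) - 3916) = -4 + (-2221 - 3916) = -4 - 6137 = -6141)
Q = -9965597275/1160916 (Q = (1659 - 10243) + (-4239/(-4348) + 7544/(-6141)) = -8584 + (-4239*(-1/4348) + 7544*(-1/6141)) = -8584 + (4239/4348 - 328/267) = -8584 - 294331/1160916 = -9965597275/1160916 ≈ -8584.3)
(h(-30, -148) + Q)*(39763 + 49436) = (-206 - 9965597275/1160916)*(39763 + 49436) = -10204745971/1160916*89199 = -303417711955743/386972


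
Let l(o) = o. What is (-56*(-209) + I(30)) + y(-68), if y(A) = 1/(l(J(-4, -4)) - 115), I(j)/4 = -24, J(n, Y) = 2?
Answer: 1311703/113 ≈ 11608.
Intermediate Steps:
I(j) = -96 (I(j) = 4*(-24) = -96)
y(A) = -1/113 (y(A) = 1/(2 - 115) = 1/(-113) = -1/113)
(-56*(-209) + I(30)) + y(-68) = (-56*(-209) - 96) - 1/113 = (11704 - 96) - 1/113 = 11608 - 1/113 = 1311703/113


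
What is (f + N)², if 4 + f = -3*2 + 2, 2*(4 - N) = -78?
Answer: 1225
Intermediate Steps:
N = 43 (N = 4 - ½*(-78) = 4 + 39 = 43)
f = -8 (f = -4 + (-3*2 + 2) = -4 + (-6 + 2) = -4 - 4 = -8)
(f + N)² = (-8 + 43)² = 35² = 1225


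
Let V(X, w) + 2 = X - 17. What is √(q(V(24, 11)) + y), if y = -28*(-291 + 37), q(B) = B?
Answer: √7117 ≈ 84.362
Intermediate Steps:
V(X, w) = -19 + X (V(X, w) = -2 + (X - 17) = -2 + (-17 + X) = -19 + X)
y = 7112 (y = -28*(-254) = 7112)
√(q(V(24, 11)) + y) = √((-19 + 24) + 7112) = √(5 + 7112) = √7117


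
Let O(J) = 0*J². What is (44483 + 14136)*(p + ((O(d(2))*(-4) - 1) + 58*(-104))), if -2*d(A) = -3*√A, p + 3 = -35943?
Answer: -2460767001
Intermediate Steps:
p = -35946 (p = -3 - 35943 = -35946)
d(A) = 3*√A/2 (d(A) = -(-3)*√A/2 = 3*√A/2)
O(J) = 0
(44483 + 14136)*(p + ((O(d(2))*(-4) - 1) + 58*(-104))) = (44483 + 14136)*(-35946 + ((0*(-4) - 1) + 58*(-104))) = 58619*(-35946 + ((0 - 1) - 6032)) = 58619*(-35946 + (-1 - 6032)) = 58619*(-35946 - 6033) = 58619*(-41979) = -2460767001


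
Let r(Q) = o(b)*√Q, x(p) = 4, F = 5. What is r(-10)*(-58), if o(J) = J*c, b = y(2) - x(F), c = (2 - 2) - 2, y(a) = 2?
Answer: -232*I*√10 ≈ -733.65*I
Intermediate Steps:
c = -2 (c = 0 - 2 = -2)
b = -2 (b = 2 - 1*4 = 2 - 4 = -2)
o(J) = -2*J (o(J) = J*(-2) = -2*J)
r(Q) = 4*√Q (r(Q) = (-2*(-2))*√Q = 4*√Q)
r(-10)*(-58) = (4*√(-10))*(-58) = (4*(I*√10))*(-58) = (4*I*√10)*(-58) = -232*I*√10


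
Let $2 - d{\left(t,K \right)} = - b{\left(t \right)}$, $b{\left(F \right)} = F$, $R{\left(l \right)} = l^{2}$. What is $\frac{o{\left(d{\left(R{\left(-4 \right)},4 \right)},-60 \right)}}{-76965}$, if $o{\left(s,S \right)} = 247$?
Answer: $- \frac{247}{76965} \approx -0.0032093$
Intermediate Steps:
$d{\left(t,K \right)} = 2 + t$ ($d{\left(t,K \right)} = 2 - - t = 2 + t$)
$\frac{o{\left(d{\left(R{\left(-4 \right)},4 \right)},-60 \right)}}{-76965} = \frac{247}{-76965} = 247 \left(- \frac{1}{76965}\right) = - \frac{247}{76965}$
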